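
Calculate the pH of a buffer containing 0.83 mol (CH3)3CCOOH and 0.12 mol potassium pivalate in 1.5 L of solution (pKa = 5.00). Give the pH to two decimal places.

pH = 4.16

Henderson–Hasselbalch: pH = pKa + log([(CH3)3CCOO-]/[(CH3)3CCOOH]) = 5.00 + log(0.12/0.83)
pH = 5.00 + (-0.840) = 4.16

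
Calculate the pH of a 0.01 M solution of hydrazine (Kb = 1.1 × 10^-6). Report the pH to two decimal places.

N2H4 + H2O ⇌ N2H5+ + OH-
Let x = [OH-] at equilibrium. Kb = x²/(0.01 − x).
Neglecting x in the denominator: x = √(1.1 × 10^-6 × 0.01) = 1.05 × 10^-4 M
pOH = −log(1.05 × 10^-4) = 3.98; pH = 14.00 − 3.98 = 10.02

pH = 10.02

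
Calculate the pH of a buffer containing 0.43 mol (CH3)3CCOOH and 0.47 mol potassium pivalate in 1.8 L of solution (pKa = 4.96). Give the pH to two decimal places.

Henderson–Hasselbalch: pH = pKa + log([(CH3)3CCOO-]/[(CH3)3CCOOH]) = 4.96 + log(0.47/0.43)
pH = 4.96 + (+0.039) = 5.00

pH = 5.00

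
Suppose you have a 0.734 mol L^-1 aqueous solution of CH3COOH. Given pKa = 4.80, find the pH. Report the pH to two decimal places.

pH = 2.47

CH3COOH ⇌ CH3COO- + H+
Ka = 10^(−4.80) = 1.58 × 10^-5
From the ICE table, Ka = [H+]²/(0.734 − [H+]) = 1.58 × 10^-5.
Since Ka ≪ C₀, [H+] ≈ √(Ka·C₀) = 3.41 × 10^-3 M.
pH = −log(3.41 × 10^-3) = 2.47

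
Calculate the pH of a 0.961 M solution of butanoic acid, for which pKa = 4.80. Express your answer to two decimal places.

CH3(CH2)2COOH ⇌ CH3(CH2)2COO- + H+
Ka = 10^(−4.80) = 1.58 × 10^-5
Ka = [H+]²/(0.961 − [H+]) = 1.58 × 10^-5
Since Ka ≪ C₀, [H+] ≈ √(Ka·C₀) = 3.90 × 10^-3 M.
([H+]/C₀ = 0.41% < 5%, so the approximation holds.)
pH = −log(3.90 × 10^-3) = 2.41

pH = 2.41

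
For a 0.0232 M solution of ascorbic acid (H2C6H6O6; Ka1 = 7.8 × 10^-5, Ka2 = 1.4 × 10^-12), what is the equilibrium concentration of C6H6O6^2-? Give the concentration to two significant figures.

1.4 × 10^-12 M

First ionization gives [H+] ≈ [HC6H6O6-] = 1.31 × 10^-3 M.
Second step: Ka2 = [H+][C6H6O6^2-]/[HC6H6O6-] ≈ [C6H6O6^2-] (since [H+] ≈ [HC6H6O6-]).
So [C6H6O6^2-] ≈ Ka2.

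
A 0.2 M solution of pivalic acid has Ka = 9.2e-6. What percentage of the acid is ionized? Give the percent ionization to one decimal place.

0.7%

(CH3)3CCOOH ⇌ (CH3)3CCOO- + H+; let x = [H+] at equilibrium.
x ≈ √(Ka·C₀) = √(9.2 × 10^-6 × 0.2) = 1.36 × 10^-3 M
% ionization = x/C₀ × 100% = 1.36 × 10^-3/0.2 × 100% = 0.7%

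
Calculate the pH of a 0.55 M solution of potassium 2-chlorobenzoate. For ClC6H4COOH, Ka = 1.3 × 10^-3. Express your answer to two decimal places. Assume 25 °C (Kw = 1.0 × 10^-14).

pH = 8.31

ClC6H4COO- is the conjugate base of the weak acid ClC6H4COOH.
Kb = Kw/Ka = 1.0×10^-14 / 1.3 × 10^-3 = 7.69 × 10^-12
From the ICE table, Kb = [OH-]²/(0.55 − [OH-]) = 7.69 × 10^-12.
Assume [OH-] ≪ 0.55: [OH-] ≈ √(7.69 × 10^-12 × 0.55) = 2.06 × 10^-6 M
pOH = 5.69, so pH = 14.00 − pOH = 8.31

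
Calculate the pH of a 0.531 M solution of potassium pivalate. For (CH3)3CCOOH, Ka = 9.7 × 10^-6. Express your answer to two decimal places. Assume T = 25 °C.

pH = 9.37

(CH3)3CCOO- is the conjugate base of the weak acid (CH3)3CCOOH.
Kb = Kw/Ka = 1.0×10^-14 / 9.7 × 10^-6 = 1.03 × 10^-9
Kb = [OH-]²/(0.531 − [OH-]) = 1.03 × 10^-9
Since Kb ≪ C₀, [OH-] ≈ √(Kb·C₀) = 2.34 × 10^-5 M.
Check: 0.0044% ionized — well under 5%, approximation valid.
pOH = −log(2.34 × 10^-5) = 4.63; pH = 14.00 − 4.63 = 9.37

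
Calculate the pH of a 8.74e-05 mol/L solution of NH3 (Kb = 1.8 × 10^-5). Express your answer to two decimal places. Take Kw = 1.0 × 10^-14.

NH3 + H2O ⇌ NH4+ + OH-
From the ICE table, Kb = x²/(8.74e-05 − x) = 1.8 × 10^-5.
The 5% rule fails; solving x² + Kb·x − Kb·C₀ = 0 exactly:
x = [−1.8e-05 + √(1.8e-05² + 6.29e-09)]/2 = 3.17 × 10^-5 M
pOH = −log(3.17 × 10^-5) = 4.50; pH = 14.00 − 4.50 = 9.50

pH = 9.50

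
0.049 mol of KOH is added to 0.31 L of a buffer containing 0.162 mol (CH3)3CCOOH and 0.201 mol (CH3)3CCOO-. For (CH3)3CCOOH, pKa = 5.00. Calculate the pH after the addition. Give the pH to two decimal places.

OH- converts (CH3)3CCOOH to (CH3)3CCOO-: (CH3)3CCOOH → 0.113 mol, (CH3)3CCOO- → 0.25 mol.
pH = pKa + log([A⁻]/[HA]) = 5.00 + log(0.25/0.113) = 5.00 +0.345

pH = 5.34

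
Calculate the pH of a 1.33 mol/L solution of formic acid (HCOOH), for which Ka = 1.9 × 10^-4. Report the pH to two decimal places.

HCOOH ⇌ HCOO- + H+
From the ICE table, Ka = x²/(1.33 − x) = 1.9 × 10^-4.
Assume x ≪ 1.33: x ≈ √(1.9 × 10^-4 × 1.33) = 1.59 × 10^-2 M
Check: 1.2% ionized — well under 5%, approximation valid.
pH = −log[H+] = −log(1.59 × 10^-2) = 1.80

pH = 1.80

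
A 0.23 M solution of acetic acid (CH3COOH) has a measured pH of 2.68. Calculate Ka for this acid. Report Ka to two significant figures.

[H+] = 10^(-2.68) = 2.09 × 10^-3 M
At equilibrium [HA] = 0.23 − 2.09 × 10^-3 = 2.28 × 10^-1 M
Ka = [H+][A-]/[HA] = (2.09 × 10^-3)² / 2.28 × 10^-1 = 1.9 × 10^-5

Ka = 1.9 × 10^-5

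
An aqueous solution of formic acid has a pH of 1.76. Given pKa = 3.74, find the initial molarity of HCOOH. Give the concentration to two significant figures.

C₀ = 1.7 M

[H+] = 10^(-1.76) = 1.74 × 10^-2 M = x
Ka = 10^(−3.74) = 1.82 × 10^-4
Ka = x²/(C₀ − x) ⇒ C₀ = x + x²/Ka
C₀ = 1.74 × 10^-2 + (1.74 × 10^-2)²/(1.82 × 10^-4) = 1.68 M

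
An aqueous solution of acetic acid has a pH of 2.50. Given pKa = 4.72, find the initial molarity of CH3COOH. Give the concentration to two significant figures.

[H+] = 10^(-2.50) = 3.16 × 10^-3 M = x
Ka = 10^(−4.72) = 1.91 × 10^-5
Ka = x²/(C₀ − x) ⇒ C₀ = x + x²/Ka
C₀ = 3.16 × 10^-3 + (3.16 × 10^-3)²/(1.91 × 10^-5) = 5.26 × 10^-1 M

C₀ = 5.3 × 10^-1 M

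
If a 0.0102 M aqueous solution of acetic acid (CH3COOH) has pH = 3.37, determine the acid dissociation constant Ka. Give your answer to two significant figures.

[H+] = 10^(-3.37) = 4.27 × 10^-4 M
At equilibrium [HA] = 0.0102 − 4.27 × 10^-4 = 9.77 × 10^-3 M
Ka = [H+][A-]/[HA] = (4.27 × 10^-4)² / 9.77 × 10^-3 = 1.9 × 10^-5

Ka = 1.9 × 10^-5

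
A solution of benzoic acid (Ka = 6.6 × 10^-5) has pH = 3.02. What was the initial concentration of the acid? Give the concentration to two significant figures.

[H+] = 10^(-3.02) = 9.55 × 10^-4 M = x
Ka = x²/(C₀ − x) ⇒ C₀ = x + x²/Ka
C₀ = 9.55 × 10^-4 + (9.55 × 10^-4)²/(6.6 × 10^-5) = 1.48 × 10^-2 M

C₀ = 1.5 × 10^-2 M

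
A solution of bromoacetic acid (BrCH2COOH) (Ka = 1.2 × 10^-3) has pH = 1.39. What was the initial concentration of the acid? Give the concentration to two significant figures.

[H+] = 10^(-1.39) = 4.07 × 10^-2 M = x
Ka = x²/(C₀ − x) ⇒ C₀ = x + x²/Ka
C₀ = 4.07 × 10^-2 + (4.07 × 10^-2)²/(1.2 × 10^-3) = 1.42 M

C₀ = 1.4 M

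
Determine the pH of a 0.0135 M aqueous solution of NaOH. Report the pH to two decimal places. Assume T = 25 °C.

NaOH is a strong base; [OH-] = 0.0135 M.
pOH = -log(0.0135) = 1.87
pH = 14.00 - 1.87 = 12.13

pH = 12.13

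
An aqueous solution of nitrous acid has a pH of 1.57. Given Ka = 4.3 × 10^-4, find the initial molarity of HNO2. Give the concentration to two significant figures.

C₀ = 1.7 M

[H+] = 10^(-1.57) = 2.69 × 10^-2 M = x
Ka = x²/(C₀ − x) ⇒ C₀ = x + x²/Ka
C₀ = 2.69 × 10^-2 + (2.69 × 10^-2)²/(4.3 × 10^-4) = 1.71 M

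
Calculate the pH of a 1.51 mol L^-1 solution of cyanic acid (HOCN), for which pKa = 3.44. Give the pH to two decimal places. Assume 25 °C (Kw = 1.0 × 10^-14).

HOCN ⇌ OCN- + H+
Ka = 10^(−3.44) = 3.63 × 10^-4
Ka = x²/(1.51 − x) = 3.63 × 10^-4
Assume x ≪ 1.51: x ≈ √(3.63 × 10^-4 × 1.51) = 2.34 × 10^-2 M
(x/C₀ = 1.6% < 5%, so the approximation holds.)
pH = −log[H+] = −log(2.34 × 10^-2) = 1.63

pH = 1.63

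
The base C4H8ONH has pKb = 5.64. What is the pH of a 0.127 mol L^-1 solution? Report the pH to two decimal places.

C4H8ONH + H2O ⇌ C4H8ONH2+ + OH-
Kb = 10^(−5.64) = 2.29 × 10^-6
Kb = x²/(0.127 − x) = 2.29 × 10^-6
Since Kb ≪ C₀, x ≈ √(Kb·C₀) = 5.39 × 10^-4 M.
(x/C₀ = 0.42% < 5%, so the approximation holds.)
pOH = −log(5.39 × 10^-4) = 3.27; pH = 14.00 − 3.27 = 10.73

pH = 10.73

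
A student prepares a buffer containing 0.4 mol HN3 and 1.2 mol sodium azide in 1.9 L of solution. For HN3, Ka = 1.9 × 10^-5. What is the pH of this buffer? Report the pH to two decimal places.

pH = 5.20

pKa = −log(1.9 × 10^-5) = 4.721
Using pH = pKa + log([base]/[acid]) with [base]/[acid] = 1.2/0.4:
pH = 4.721 + (+0.477) = 5.20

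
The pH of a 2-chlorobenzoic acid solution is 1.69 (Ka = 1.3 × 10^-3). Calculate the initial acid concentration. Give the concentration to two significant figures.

C₀ = 3.4 × 10^-1 M

[H+] = 10^(-1.69) = 2.04 × 10^-2 M = x
Ka = x²/(C₀ − x) ⇒ C₀ = x + x²/Ka
C₀ = 2.04 × 10^-2 + (2.04 × 10^-2)²/(1.3 × 10^-3) = 3.41 × 10^-1 M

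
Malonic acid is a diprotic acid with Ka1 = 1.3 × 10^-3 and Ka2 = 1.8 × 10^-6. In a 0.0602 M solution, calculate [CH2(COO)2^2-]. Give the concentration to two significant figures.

1.8 × 10^-6 M

First ionization gives [H+] ≈ [CH2(COOH)COO-] = 8.22 × 10^-3 M.
Second step: Ka2 = [H+][CH2(COO)2^2-]/[CH2(COOH)COO-] ≈ [CH2(COO)2^2-] (since [H+] ≈ [CH2(COOH)COO-]).
So [CH2(COO)2^2-] ≈ Ka2.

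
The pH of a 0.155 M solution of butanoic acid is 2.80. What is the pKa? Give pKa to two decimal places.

pKa = 4.79

[H+] = 10^(-2.80) = 1.58 × 10^-3 M
At equilibrium [HA] = 0.155 − 1.58 × 10^-3 = 1.53 × 10^-1 M
Ka = [H+][A-]/[HA] = (1.58 × 10^-3)² / 1.53 × 10^-1 = 1.63 × 10^-5
pKa = -log(1.63 × 10^-5) = 4.79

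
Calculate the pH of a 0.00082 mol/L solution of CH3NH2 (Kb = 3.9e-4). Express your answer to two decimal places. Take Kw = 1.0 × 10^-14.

pH = 10.61

CH3NH2 + H2O ⇌ CH3NH3+ + OH-
Let x = [OH-] at equilibrium. Kb = x²/(0.00082 − x).
The 5% rule fails; solving x² + Kb·x − Kb·C₀ = 0 exactly:
x = (−Kb + √(Kb² + 4·Kb·C₀))/2 = 4.03 × 10^-4 M
pOH = 3.39, so pH = 14.00 − pOH = 10.61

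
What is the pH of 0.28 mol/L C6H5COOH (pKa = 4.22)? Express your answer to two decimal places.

pH = 2.39

C6H5COOH ⇌ C6H5COO- + H+
Ka = 10^(−4.22) = 6.03 × 10^-5
Ka = [H+]²/(0.28 − [H+]) = 6.03 × 10^-5
Since Ka ≪ C₀, [H+] ≈ √(Ka·C₀) = 4.11 × 10^-3 M.
pH = −log(4.11 × 10^-3) = 2.39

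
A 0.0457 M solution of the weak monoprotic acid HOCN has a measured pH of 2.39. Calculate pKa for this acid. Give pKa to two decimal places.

[H+] = 10^(-2.39) = 4.07 × 10^-3 M
At equilibrium [HA] = 0.0457 − 4.07 × 10^-3 = 4.16 × 10^-2 M
Ka = [H+][A-]/[HA] = (4.07 × 10^-3)² / 4.16 × 10^-2 = 3.98 × 10^-4
pKa = -log(3.98 × 10^-4) = 3.40

pKa = 3.40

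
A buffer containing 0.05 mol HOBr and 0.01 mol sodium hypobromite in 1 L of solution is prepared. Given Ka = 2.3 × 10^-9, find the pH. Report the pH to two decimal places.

pH = 7.94

pKa = −log(2.3 × 10^-9) = 8.638
pH = pKa + log([A⁻]/[HA]) = 8.638 + log(0.01/0.05)
pH = 8.638 + (-0.699) = 7.94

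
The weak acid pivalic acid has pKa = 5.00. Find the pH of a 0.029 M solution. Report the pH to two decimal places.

pH = 3.27

(CH3)3CCOOH ⇌ (CH3)3CCOO- + H+
Ka = 10^(−5.00) = 1.00 × 10^-5
Ka = [H+]²/(0.029 − [H+]) = 1.00 × 10^-5
Neglecting [H+] in the denominator: [H+] = √(1.00 × 10^-5 × 0.029) = 5.39 × 10^-4 M
([H+]/C₀ = 1.9% < 5%, so the approximation holds.)
pH = −log(5.39 × 10^-4) = 3.27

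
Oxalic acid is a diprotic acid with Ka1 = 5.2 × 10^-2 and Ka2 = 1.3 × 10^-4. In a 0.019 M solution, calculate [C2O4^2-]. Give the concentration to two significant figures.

1.3 × 10^-4 M

First ionization gives [H+] ≈ [HC2O4-] = 1.48 × 10^-2 M.
Second step: Ka2 = [H+][C2O4^2-]/[HC2O4-] ≈ [C2O4^2-] (since [H+] ≈ [HC2O4-]).
So [C2O4^2-] ≈ Ka2.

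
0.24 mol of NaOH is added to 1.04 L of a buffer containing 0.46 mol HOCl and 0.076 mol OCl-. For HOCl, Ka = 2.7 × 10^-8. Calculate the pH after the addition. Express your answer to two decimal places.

pH = 7.73

OH- converts HOCl to OCl-: HOCl → 0.22 mol, OCl- → 0.316 mol.
pKa = −log(2.7 × 10^-8) = 7.569
pH = pKa + log([A⁻]/[HA]) = 7.569 + log(0.316/0.22) = 7.569 +0.157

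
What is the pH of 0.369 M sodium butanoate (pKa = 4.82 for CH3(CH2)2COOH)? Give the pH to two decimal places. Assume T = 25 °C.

CH3(CH2)2COO- is the conjugate base of the weak acid CH3(CH2)2COOH.
Ka = 10^(−4.82) = 1.51 × 10^-5
Kb = Kw/Ka = 1.0×10^-14 / 1.51 × 10^-5 = 6.62 × 10^-10
From the ICE table, Kb = [OH-]²/(0.369 − [OH-]) = 6.62 × 10^-10.
Since Kb ≪ C₀, [OH-] ≈ √(Kb·C₀) = 1.56 × 10^-5 M.
Check: 0.0042% ionized — well under 5%, approximation valid.
pOH = −log(1.56 × 10^-5) = 4.81; pH = 14.00 − 4.81 = 9.19

pH = 9.19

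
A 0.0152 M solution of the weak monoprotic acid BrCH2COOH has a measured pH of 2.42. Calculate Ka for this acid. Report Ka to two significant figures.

Ka = 1.3 × 10^-3

[H+] = 10^(-2.42) = 3.80 × 10^-3 M
At equilibrium [HA] = 0.0152 − 3.80 × 10^-3 = 1.14 × 10^-2 M
Ka = [H+][A-]/[HA] = (3.80 × 10^-3)² / 1.14 × 10^-2 = 1.3 × 10^-3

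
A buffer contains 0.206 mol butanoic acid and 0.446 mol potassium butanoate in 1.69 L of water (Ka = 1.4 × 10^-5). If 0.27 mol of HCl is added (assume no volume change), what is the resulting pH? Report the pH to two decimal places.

After neutralization: n(CH3(CH2)2COOH) = 0.476 mol, n(CH3(CH2)2COO-) = 0.176 mol.
pKa = −log(1.4 × 10^-5) = 4.854
Henderson–Hasselbalch with mole ratio 0.176/0.476: pH = 4.854 + (-0.432)

pH = 4.42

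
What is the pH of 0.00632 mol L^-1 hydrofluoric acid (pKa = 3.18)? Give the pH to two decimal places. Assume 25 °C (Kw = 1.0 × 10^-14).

pH = 2.76

HF ⇌ F- + H+
Ka = 10^(−3.18) = 6.61 × 10^-4
From the ICE table, Ka = x²/(0.00632 − x) = 6.61 × 10^-4.
Here C₀/Ka ≈ 9.56, so the small-x approximation fails. Use the quadratic:
x = (−Ka + √(Ka² + 4·Ka·C₀))/2 = 1.74 × 10^-3 M
pH = −log(1.74 × 10^-3) = 2.76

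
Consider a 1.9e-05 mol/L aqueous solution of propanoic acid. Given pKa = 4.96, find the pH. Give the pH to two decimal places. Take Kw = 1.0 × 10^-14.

CH3CH2COOH ⇌ CH3CH2COO- + H+
Ka = 10^(−4.96) = 1.10 × 10^-5
From the ICE table, Ka = [H+]²/(1.9e-05 − [H+]) = 1.10 × 10^-5.
[H+] is not negligible relative to C₀; solve [H+]² + 1.1e-05·[H+] − 2.09e-10 = 0.
[H+] = (−Ka + √(Ka² + 4·Ka·C₀))/2 = 9.97 × 10^-6 M
pH = −log(9.97 × 10^-6) = 5.00

pH = 5.00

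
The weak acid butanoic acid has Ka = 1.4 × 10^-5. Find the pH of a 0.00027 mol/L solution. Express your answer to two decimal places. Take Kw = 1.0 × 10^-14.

pH = 4.26

CH3(CH2)2COOH ⇌ CH3(CH2)2COO- + H+
From the ICE table, Ka = [H+]²/(0.00027 − [H+]) = 1.4 × 10^-5.
Here C₀/Ka ≈ 19.3, so the small-[H+] approximation fails. Use the quadratic:
[H+] = (−Ka + √(Ka² + 4·Ka·C₀))/2 = 5.49 × 10^-5 M
pH = −log[H+] = −log(5.49 × 10^-5) = 4.26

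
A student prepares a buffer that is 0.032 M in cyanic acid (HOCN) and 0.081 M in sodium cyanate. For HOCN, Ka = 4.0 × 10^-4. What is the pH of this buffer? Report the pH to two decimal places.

pKa = −log(4.0 × 10^-4) = 3.398
Using pH = pKa + log([base]/[acid]) with [base]/[acid] = 0.081/0.032:
pH = 3.398 + (+0.403) = 3.80

pH = 3.80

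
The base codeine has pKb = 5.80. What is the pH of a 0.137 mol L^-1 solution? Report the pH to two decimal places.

C18H21NO3 + H2O ⇌ C18H22NO3+ + OH-
Kb = 10^(−5.80) = 1.58 × 10^-6
Let x = [OH-] at equilibrium. Kb = x²/(0.137 − x).
Since Kb ≪ C₀, x ≈ √(Kb·C₀) = 4.65 × 10^-4 M.
pOH = 3.33, so pH = 14.00 − pOH = 10.67

pH = 10.67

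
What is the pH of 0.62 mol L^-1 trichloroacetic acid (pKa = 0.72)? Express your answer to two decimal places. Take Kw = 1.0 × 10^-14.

pH = 0.58

Cl3CCOOH ⇌ Cl3CCOO- + H+
Ka = 10^(−0.72) = 1.91 × 10^-1
From the ICE table, Ka = [H+]²/(0.62 − [H+]) = 1.91 × 10^-1.
The 5% rule fails; solving [H+]² + Ka·[H+] − Ka·C₀ = 0 exactly:
[H+] = (−Ka + √(Ka² + 4·Ka·C₀))/2 = 2.62 × 10^-1 M
pH = −log(2.62 × 10^-1) = 0.58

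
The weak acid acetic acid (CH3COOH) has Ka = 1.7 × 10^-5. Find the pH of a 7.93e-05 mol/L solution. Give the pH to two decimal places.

pH = 4.53

CH3COOH ⇌ CH3COO- + H+
From the ICE table, Ka = [H+]²/(7.93e-05 − [H+]) = 1.7 × 10^-5.
The 5% rule fails; solving [H+]² + Ka·[H+] − Ka·C₀ = 0 exactly:
[H+] = [−1.7e-05 + √(1.7e-05² + 5.39e-09)]/2 = 2.92 × 10^-5 M
pH = −log[H+] = −log(2.92 × 10^-5) = 4.53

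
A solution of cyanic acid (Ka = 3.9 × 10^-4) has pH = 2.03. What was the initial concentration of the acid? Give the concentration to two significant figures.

C₀ = 2.3 × 10^-1 M

[H+] = 10^(-2.03) = 9.33 × 10^-3 M = x
Ka = x²/(C₀ − x) ⇒ C₀ = x + x²/Ka
C₀ = 9.33 × 10^-3 + (9.33 × 10^-3)²/(3.9 × 10^-4) = 2.33 × 10^-1 M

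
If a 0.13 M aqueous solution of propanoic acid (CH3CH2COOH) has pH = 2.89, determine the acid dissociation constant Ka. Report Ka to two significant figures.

Ka = 1.3 × 10^-5

[H+] = 10^(-2.89) = 1.29 × 10^-3 M
At equilibrium [HA] = 0.13 − 1.29 × 10^-3 = 1.29 × 10^-1 M
Ka = [H+][A-]/[HA] = (1.29 × 10^-3)² / 1.29 × 10^-1 = 1.3 × 10^-5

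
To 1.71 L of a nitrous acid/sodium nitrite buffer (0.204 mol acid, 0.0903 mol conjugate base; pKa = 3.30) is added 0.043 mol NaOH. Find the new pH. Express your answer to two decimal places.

pH = 3.22

OH- converts HNO2 to NO2-: HNO2 → 0.161 mol, NO2- → 0.133 mol.
pH = pKa + log([A⁻]/[HA]) = 3.30 + log(0.133/0.161) = 3.30 -0.083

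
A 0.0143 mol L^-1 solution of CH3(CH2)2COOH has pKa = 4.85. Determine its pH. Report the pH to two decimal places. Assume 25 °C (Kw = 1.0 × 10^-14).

pH = 3.35

CH3(CH2)2COOH ⇌ CH3(CH2)2COO- + H+
Ka = 10^(−4.85) = 1.41 × 10^-5
Ka = x²/(0.0143 − x) = 1.41 × 10^-5
Neglecting x in the denominator: x = √(1.41 × 10^-5 × 0.0143) = 4.49 × 10^-4 M
pH = −log[H+] = −log(4.49 × 10^-4) = 3.35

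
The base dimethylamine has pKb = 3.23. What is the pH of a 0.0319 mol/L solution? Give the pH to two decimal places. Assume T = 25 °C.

(CH3)2NH + H2O ⇌ (CH3)2NH2+ + OH-
Kb = 10^(−3.23) = 5.89 × 10^-4
Kb = [OH-]²/(0.0319 − [OH-]) = 5.89 × 10^-4
[OH-] is not negligible relative to C₀; solve [OH-]² + 0.000589·[OH-] − 1.88e-05 = 0.
[OH-] = [−0.000589 + √(0.000589² + 7.52e-05)]/2 = 4.05 × 10^-3 M
pOH = −log(4.05 × 10^-3) = 2.39; pH = 14.00 − 2.39 = 11.61

pH = 11.61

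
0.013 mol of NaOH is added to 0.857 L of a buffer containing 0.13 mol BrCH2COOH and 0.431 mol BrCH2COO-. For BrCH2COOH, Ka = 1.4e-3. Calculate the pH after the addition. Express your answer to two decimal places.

pH = 3.43

After neutralization: n(BrCH2COOH) = 0.117 mol, n(BrCH2COO-) = 0.444 mol.
pKa = −log(1.4 × 10^-3) = 2.854
pH = pKa + log(n_BrCH2COO-/n_BrCH2COOH) = 2.854 + log(0.444/0.117) = 2.854 + (+0.579)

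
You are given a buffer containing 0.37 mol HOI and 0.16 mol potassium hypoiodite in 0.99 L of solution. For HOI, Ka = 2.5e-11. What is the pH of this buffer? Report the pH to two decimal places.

pKa = −log(2.5 × 10^-11) = 10.602
pH = pKa + log([A⁻]/[HA]) = 10.602 + log(0.16/0.37)
pH = 10.602 + (-0.364) = 10.24

pH = 10.24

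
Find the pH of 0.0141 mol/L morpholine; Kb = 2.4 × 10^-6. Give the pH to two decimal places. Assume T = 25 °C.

C4H8ONH + H2O ⇌ C4H8ONH2+ + OH-
From the ICE table, Kb = [OH-]²/(0.0141 − [OH-]) = 2.4 × 10^-6.
Neglecting [OH-] in the denominator: [OH-] = √(2.4 × 10^-6 × 0.0141) = 1.84 × 10^-4 M
Check: 1.3% ionized — well under 5%, approximation valid.
pOH = −log(1.84 × 10^-4) = 3.74; pH = 14.00 − 3.74 = 10.26

pH = 10.26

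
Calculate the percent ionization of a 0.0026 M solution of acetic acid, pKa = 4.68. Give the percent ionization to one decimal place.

CH3COOH ⇌ CH3COO- + H+; let x = [H+] at equilibrium.
Ka = 10^(−4.68) = 2.09 × 10^-5
Solve x² + 2.09e-05x − 5.43e-08 = 0 → x = 2.23 × 10^-4 M
% ionization = x/C₀ × 100% = 2.23 × 10^-4/0.0026 × 100% = 8.6%

8.6%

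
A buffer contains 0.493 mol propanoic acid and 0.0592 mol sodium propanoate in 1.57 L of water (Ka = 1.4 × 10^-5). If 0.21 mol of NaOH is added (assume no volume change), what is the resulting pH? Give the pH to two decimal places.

pH = 4.83

OH- converts CH3CH2COOH to CH3CH2COO-: CH3CH2COOH → 0.283 mol, CH3CH2COO- → 0.269 mol.
pKa = −log(1.4 × 10^-5) = 4.854
pH = pKa + log([A⁻]/[HA]) = 4.854 + log(0.269/0.283) = 4.854 -0.022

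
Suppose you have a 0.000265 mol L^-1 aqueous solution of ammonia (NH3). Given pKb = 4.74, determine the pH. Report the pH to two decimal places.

pH = 9.78

NH3 + H2O ⇌ NH4+ + OH-
Kb = 10^(−4.74) = 1.82 × 10^-5
From the ICE table, Kb = x²/(0.000265 − x) = 1.82 × 10^-5.
Here C₀/Kb ≈ 14.6, so the small-x approximation fails. Use the quadratic:
x = (−Kb + √(Kb² + 4·Kb·C₀))/2 = 6.09 × 10^-5 M
pOH = 4.22, so pH = 14.00 − pOH = 9.78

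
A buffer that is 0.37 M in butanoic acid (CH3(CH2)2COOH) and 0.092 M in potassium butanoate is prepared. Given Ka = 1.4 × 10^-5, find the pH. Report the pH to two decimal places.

pKa = −log(1.4 × 10^-5) = 4.854
pH = pKa + log([A⁻]/[HA]) = 4.854 + log(0.092/0.37)
pH = 4.854 + (-0.604) = 4.25

pH = 4.25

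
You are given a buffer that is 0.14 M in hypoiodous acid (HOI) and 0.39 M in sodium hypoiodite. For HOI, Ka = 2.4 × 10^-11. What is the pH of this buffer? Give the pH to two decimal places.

pKa = −log(2.4 × 10^-11) = 10.620
pH = pKa + log([A⁻]/[HA]) = 10.620 + log(0.39/0.14)
pH = 10.620 + (+0.445) = 11.06

pH = 11.06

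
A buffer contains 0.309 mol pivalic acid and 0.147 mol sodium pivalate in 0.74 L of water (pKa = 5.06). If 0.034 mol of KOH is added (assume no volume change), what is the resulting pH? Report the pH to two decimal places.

OH- converts (CH3)3CCOOH to (CH3)3CCOO-: (CH3)3CCOOH → 0.275 mol, (CH3)3CCOO- → 0.181 mol.
pH = pKa + log([A⁻]/[HA]) = 5.06 + log(0.181/0.275) = 5.06 -0.182

pH = 4.88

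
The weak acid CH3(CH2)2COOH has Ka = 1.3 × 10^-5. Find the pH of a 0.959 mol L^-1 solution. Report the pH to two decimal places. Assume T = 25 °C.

CH3(CH2)2COOH ⇌ CH3(CH2)2COO- + H+
Let x = [H+] at equilibrium. Ka = x²/(0.959 − x).
Assume x ≪ 0.959: x ≈ √(1.3 × 10^-5 × 0.959) = 3.53 × 10^-3 M
pH = −log(3.53 × 10^-3) = 2.45

pH = 2.45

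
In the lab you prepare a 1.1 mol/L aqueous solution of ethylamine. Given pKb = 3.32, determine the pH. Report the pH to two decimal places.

pH = 12.36

C2H5NH2 + H2O ⇌ C2H5NH3+ + OH-
Kb = 10^(−3.32) = 4.79 × 10^-4
Kb = x²/(1.1 − x) = 4.79 × 10^-4
Assume x ≪ 1.1: x ≈ √(4.79 × 10^-4 × 1.1) = 2.30 × 10^-2 M
Check: 2.1% ionized — well under 5%, approximation valid.
pOH = −log(2.30 × 10^-2) = 1.64; pH = 14.00 − 1.64 = 12.36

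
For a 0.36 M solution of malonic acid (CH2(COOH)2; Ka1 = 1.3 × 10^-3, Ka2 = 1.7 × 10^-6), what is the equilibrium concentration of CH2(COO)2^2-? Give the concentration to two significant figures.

First ionization gives [H+] ≈ [CH2(COOH)COO-] = 2.10 × 10^-2 M.
Second step: Ka2 = [H+][CH2(COO)2^2-]/[CH2(COOH)COO-] ≈ [CH2(COO)2^2-] (since [H+] ≈ [CH2(COOH)COO-]).
So [CH2(COO)2^2-] ≈ Ka2.

1.7 × 10^-6 M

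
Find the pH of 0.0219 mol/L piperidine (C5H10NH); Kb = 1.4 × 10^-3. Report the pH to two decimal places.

pH = 11.69

C5H10NH + H2O ⇌ C5H10NH2+ + OH-
Kb = x²/(0.0219 − x) = 1.4 × 10^-3
The 5% rule fails; solving x² + Kb·x − Kb·C₀ = 0 exactly:
x = (−Kb + √(Kb² + 4·Kb·C₀))/2 = 4.88 × 10^-3 M
pOH = −log(4.88 × 10^-3) = 2.31; pH = 14.00 − 2.31 = 11.69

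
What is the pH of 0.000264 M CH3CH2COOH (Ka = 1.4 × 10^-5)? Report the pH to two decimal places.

pH = 4.27

CH3CH2COOH ⇌ CH3CH2COO- + H+
From the ICE table, Ka = [H+]²/(0.000264 − [H+]) = 1.4 × 10^-5.
[H+] is not negligible relative to C₀; solve [H+]² + 1.4e-05·[H+] − 3.7e-09 = 0.
[H+] = [−1.4e-05 + √(1.4e-05² + 1.48e-08)]/2 = 5.42 × 10^-5 M
pH = −log(5.42 × 10^-5) = 4.27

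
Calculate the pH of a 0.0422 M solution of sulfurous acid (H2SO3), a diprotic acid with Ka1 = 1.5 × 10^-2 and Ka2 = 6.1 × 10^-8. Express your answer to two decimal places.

Since Ka1 ≫ Ka2, the first ionization dominates [H+].
Ka1 = x²/(0.0422 − x) = 1.5 × 10^-2
Solving the quadratic: x = (−Ka1 + √(Ka1² + 4·Ka1·C₀))/2 = 1.88 × 10^-2 M
pH = −log(1.88 × 10^-2) = 1.73

pH = 1.73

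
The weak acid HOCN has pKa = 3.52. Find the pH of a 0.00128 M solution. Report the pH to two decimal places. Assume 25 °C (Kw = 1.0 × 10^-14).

HOCN ⇌ OCN- + H+
Ka = 10^(−3.52) = 3.02 × 10^-4
Ka = x²/(0.00128 − x) = 3.02 × 10^-4
Here C₀/Ka ≈ 4.24, so the small-x approximation fails. Use the quadratic:
x = (−Ka + √(Ka² + 4·Ka·C₀))/2 = 4.89 × 10^-4 M
pH = −log[H+] = −log(4.89 × 10^-4) = 3.31

pH = 3.31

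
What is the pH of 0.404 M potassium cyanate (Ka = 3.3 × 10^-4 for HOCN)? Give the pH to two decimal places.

pH = 8.54

OCN- is the conjugate base of the weak acid HOCN.
Kb = Kw/Ka = 1.0×10^-14 / 3.3 × 10^-4 = 3.03 × 10^-11
Kb = x²/(0.404 − x) = 3.03 × 10^-11
Neglecting x in the denominator: x = √(3.03 × 10^-11 × 0.404) = 3.50 × 10^-6 M
Check: 0.00087% ionized — well under 5%, approximation valid.
pOH = 5.46, so pH = 14.00 − pOH = 8.54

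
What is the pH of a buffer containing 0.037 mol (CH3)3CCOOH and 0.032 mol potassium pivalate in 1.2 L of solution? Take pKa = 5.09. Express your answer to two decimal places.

Henderson–Hasselbalch: pH = pKa + log([(CH3)3CCOO-]/[(CH3)3CCOOH]) = 5.09 + log(0.032/0.037)
pH = 5.09 + (-0.063) = 5.03

pH = 5.03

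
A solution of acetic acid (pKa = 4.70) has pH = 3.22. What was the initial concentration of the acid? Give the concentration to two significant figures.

C₀ = 1.9 × 10^-2 M

[H+] = 10^(-3.22) = 6.03 × 10^-4 M = x
Ka = 10^(−4.70) = 2.00 × 10^-5
Ka = x²/(C₀ − x) ⇒ C₀ = x + x²/Ka
C₀ = 6.03 × 10^-4 + (6.03 × 10^-4)²/(2.00 × 10^-5) = 1.88 × 10^-2 M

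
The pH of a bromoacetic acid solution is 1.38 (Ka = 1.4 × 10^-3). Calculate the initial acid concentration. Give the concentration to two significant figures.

C₀ = 1.3 M

[H+] = 10^(-1.38) = 4.17 × 10^-2 M = x
Ka = x²/(C₀ − x) ⇒ C₀ = x + x²/Ka
C₀ = 4.17 × 10^-2 + (4.17 × 10^-2)²/(1.4 × 10^-3) = 1.28 M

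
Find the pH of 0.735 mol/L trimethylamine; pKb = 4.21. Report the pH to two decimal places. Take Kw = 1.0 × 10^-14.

pH = 11.83

(CH3)3N + H2O ⇌ (CH3)3NH+ + OH-
Kb = 10^(−4.21) = 6.17 × 10^-5
Kb = x²/(0.735 − x) = 6.17 × 10^-5
Neglecting x in the denominator: x = √(6.17 × 10^-5 × 0.735) = 6.73 × 10^-3 M
(x/C₀ = 0.92% < 5%, so the approximation holds.)
pOH = −log(6.73 × 10^-3) = 2.17; pH = 14.00 − 2.17 = 11.83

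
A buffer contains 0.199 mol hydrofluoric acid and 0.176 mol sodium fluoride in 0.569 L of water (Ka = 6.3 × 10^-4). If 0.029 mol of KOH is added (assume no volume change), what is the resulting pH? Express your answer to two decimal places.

OH- converts HF to F-: HF → 0.17 mol, F- → 0.205 mol.
pKa = −log(6.3 × 10^-4) = 3.201
pH = pKa + log(n_F-/n_HF) = 3.201 + log(0.205/0.17) = 3.201 + (+0.081)

pH = 3.28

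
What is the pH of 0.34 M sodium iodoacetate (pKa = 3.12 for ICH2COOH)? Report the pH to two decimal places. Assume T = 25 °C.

pH = 8.33

ICH2COO- is the conjugate base of the weak acid ICH2COOH.
Ka = 10^(−3.12) = 7.59 × 10^-4
Kb = Kw/Ka = 1.0×10^-14 / 7.59 × 10^-4 = 1.32 × 10^-11
Let x = [OH-] at equilibrium. Kb = x²/(0.34 − x).
Assume x ≪ 0.34: x ≈ √(1.32 × 10^-11 × 0.34) = 2.12 × 10^-6 M
(x/C₀ = 0.00062% < 5%, so the approximation holds.)
pOH = 5.67, so pH = 14.00 − pOH = 8.33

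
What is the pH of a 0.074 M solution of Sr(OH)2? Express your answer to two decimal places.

pH = 13.17

Sr(OH)2 is a strong base (each formula unit releases 2 OH-); [OH-] = 0.148 M.
pOH = -log(0.148) = 0.83
pH = 14.00 - 0.83 = 13.17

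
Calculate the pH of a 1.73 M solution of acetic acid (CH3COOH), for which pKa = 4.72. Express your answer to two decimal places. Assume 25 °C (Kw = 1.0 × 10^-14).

pH = 2.24

CH3COOH ⇌ CH3COO- + H+
Ka = 10^(−4.72) = 1.91 × 10^-5
Ka = [H+]²/(1.73 − [H+]) = 1.91 × 10^-5
Neglecting [H+] in the denominator: [H+] = √(1.91 × 10^-5 × 1.73) = 5.75 × 10^-3 M
Check: 0.33% ionized — well under 5%, approximation valid.
pH = −log[H+] = −log(5.75 × 10^-3) = 2.24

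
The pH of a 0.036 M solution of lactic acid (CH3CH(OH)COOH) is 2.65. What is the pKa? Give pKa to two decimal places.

pKa = 3.83

[H+] = 10^(-2.65) = 2.24 × 10^-3 M
At equilibrium [HA] = 0.036 − 2.24 × 10^-3 = 3.38 × 10^-2 M
Ka = [H+][A-]/[HA] = (2.24 × 10^-3)² / 3.38 × 10^-2 = 1.48 × 10^-4
pKa = -log(1.48 × 10^-4) = 3.83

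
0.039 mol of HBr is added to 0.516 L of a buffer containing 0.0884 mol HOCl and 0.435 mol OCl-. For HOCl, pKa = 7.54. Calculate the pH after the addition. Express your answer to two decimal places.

After neutralization: n(HOCl) = 0.127 mol, n(OCl-) = 0.396 mol.
pH = pKa + log([A⁻]/[HA]) = 7.54 + log(0.396/0.127) = 7.54 +0.494

pH = 8.03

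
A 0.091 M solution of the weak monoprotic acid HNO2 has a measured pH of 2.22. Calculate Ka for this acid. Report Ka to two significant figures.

[H+] = 10^(-2.22) = 6.03 × 10^-3 M
At equilibrium [HA] = 0.091 − 6.03 × 10^-3 = 8.50 × 10^-2 M
Ka = [H+][A-]/[HA] = (6.03 × 10^-3)² / 8.50 × 10^-2 = 4.3 × 10^-4

Ka = 4.3 × 10^-4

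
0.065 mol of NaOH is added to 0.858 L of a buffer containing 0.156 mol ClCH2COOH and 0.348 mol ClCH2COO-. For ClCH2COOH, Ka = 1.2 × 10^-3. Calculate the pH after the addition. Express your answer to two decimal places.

pH = 3.58

After neutralization: n(ClCH2COOH) = 0.091 mol, n(ClCH2COO-) = 0.413 mol.
pKa = −log(1.2 × 10^-3) = 2.921
pH = pKa + log(n_ClCH2COO-/n_ClCH2COOH) = 2.921 + log(0.413/0.091) = 2.921 + (+0.657)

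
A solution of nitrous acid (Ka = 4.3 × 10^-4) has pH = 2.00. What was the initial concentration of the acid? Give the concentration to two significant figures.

[H+] = 10^(-2.00) = 1.00 × 10^-2 M = x
Ka = x²/(C₀ − x) ⇒ C₀ = x + x²/Ka
C₀ = 1.00 × 10^-2 + (1.00 × 10^-2)²/(4.3 × 10^-4) = 2.43 × 10^-1 M

C₀ = 2.4 × 10^-1 M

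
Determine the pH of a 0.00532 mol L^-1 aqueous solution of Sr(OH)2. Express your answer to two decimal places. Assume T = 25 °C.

pH = 12.03

Sr(OH)2 is a strong base (each formula unit releases 2 OH-); [OH-] = 0.0106 M.
pOH = -log(0.0106) = 1.97
pH = 14.00 - 1.97 = 12.03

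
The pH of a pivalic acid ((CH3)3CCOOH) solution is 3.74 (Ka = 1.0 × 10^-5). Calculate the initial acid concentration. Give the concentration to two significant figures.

[H+] = 10^(-3.74) = 1.82 × 10^-4 M = x
Ka = x²/(C₀ − x) ⇒ C₀ = x + x²/Ka
C₀ = 1.82 × 10^-4 + (1.82 × 10^-4)²/(1.0 × 10^-5) = 3.49 × 10^-3 M

C₀ = 3.5 × 10^-3 M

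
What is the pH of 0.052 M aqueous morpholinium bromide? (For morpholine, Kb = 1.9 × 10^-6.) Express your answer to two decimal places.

pH = 4.78

C4H8ONH2+ is the conjugate acid of the weak base C4H8ONH.
Ka = Kw/Kb = 1.0×10^-14 / 1.9 × 10^-6 = 5.26 × 10^-9
Ka = x²/(0.052 − x) = 5.26 × 10^-9
Neglecting x in the denominator: x = √(5.26 × 10^-9 × 0.052) = 1.65 × 10^-5 M
Check: 0.032% ionized — well under 5%, approximation valid.
pH = −log(1.65 × 10^-5) = 4.78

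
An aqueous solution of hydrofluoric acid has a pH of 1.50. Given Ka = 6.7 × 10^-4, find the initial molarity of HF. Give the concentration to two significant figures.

C₀ = 1.5 M

[H+] = 10^(-1.50) = 3.16 × 10^-2 M = x
Ka = x²/(C₀ − x) ⇒ C₀ = x + x²/Ka
C₀ = 3.16 × 10^-2 + (3.16 × 10^-2)²/(6.7 × 10^-4) = 1.52 M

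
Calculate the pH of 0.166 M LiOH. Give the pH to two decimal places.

LiOH is a strong base; [OH-] = 0.166 M.
pOH = -log(0.166) = 0.78
pH = 14.00 - 0.78 = 13.22

pH = 13.22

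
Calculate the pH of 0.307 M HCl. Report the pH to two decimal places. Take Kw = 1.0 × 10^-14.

HCl is a strong acid and dissociates completely, so [H+] = 0.307 M.
pH = -log(0.307) = 0.51

pH = 0.51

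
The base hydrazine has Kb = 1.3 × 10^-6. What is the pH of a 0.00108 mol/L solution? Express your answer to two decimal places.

pH = 9.57

N2H4 + H2O ⇌ N2H5+ + OH-
From the ICE table, Kb = [OH-]²/(0.00108 − [OH-]) = 1.3 × 10^-6.
Since Kb ≪ C₀, [OH-] ≈ √(Kb·C₀) = 3.75 × 10^-5 M.
pOH = −log(3.75 × 10^-5) = 4.43; pH = 14.00 − 4.43 = 9.57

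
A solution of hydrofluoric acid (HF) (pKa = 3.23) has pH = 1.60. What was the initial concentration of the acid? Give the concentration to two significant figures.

[H+] = 10^(-1.60) = 2.51 × 10^-2 M = x
Ka = 10^(−3.23) = 5.89 × 10^-4
Ka = x²/(C₀ − x) ⇒ C₀ = x + x²/Ka
C₀ = 2.51 × 10^-2 + (2.51 × 10^-2)²/(5.89 × 10^-4) = 1.09 M

C₀ = 1.1 M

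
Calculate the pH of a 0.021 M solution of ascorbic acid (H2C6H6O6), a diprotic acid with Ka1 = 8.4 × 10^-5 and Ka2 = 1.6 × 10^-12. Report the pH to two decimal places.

Since Ka1 ≫ Ka2, the first ionization dominates [H+].
Ka1 = x²/(0.021 − x) = 8.4 × 10^-5
Solving the quadratic: x = (−Ka1 + √(Ka1² + 4·Ka1·C₀))/2 = 1.29 × 10^-3 M
pH = −log(1.29 × 10^-3) = 2.89

pH = 2.89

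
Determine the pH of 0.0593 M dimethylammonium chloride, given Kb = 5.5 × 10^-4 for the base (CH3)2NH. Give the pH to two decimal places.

pH = 5.98

(CH3)2NH2+ is the conjugate acid of the weak base (CH3)2NH.
Ka = Kw/Kb = 1.0×10^-14 / 5.5 × 10^-4 = 1.82 × 10^-11
Let x = [H+] at equilibrium. Ka = x²/(0.0593 − x).
Since Ka ≪ C₀, x ≈ √(Ka·C₀) = 1.04 × 10^-6 M.
pH = −log(1.04 × 10^-6) = 5.98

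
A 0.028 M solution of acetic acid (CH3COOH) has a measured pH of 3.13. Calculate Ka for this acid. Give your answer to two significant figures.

Ka = 2.0 × 10^-5

[H+] = 10^(-3.13) = 7.41 × 10^-4 M
At equilibrium [HA] = 0.028 − 7.41 × 10^-4 = 2.73 × 10^-2 M
Ka = [H+][A-]/[HA] = (7.41 × 10^-4)² / 2.73 × 10^-2 = 2.0 × 10^-5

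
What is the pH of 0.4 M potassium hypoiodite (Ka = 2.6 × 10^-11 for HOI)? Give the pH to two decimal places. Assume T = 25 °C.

pH = 12.09

OI- is the conjugate base of the weak acid HOI.
Kb = Kw/Ka = 1.0×10^-14 / 2.6 × 10^-11 = 3.85 × 10^-4
Kb = [OH-]²/(0.4 − [OH-]) = 3.85 × 10^-4
Neglecting [OH-] in the denominator: [OH-] = √(3.85 × 10^-4 × 0.4) = 1.24 × 10^-2 M
pOH = 1.91, so pH = 14.00 − pOH = 12.09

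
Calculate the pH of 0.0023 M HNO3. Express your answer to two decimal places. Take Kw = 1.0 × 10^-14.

pH = 2.64

HNO3 is a strong acid and dissociates completely, so [H+] = 0.0023 M.
pH = -log(0.0023) = 2.64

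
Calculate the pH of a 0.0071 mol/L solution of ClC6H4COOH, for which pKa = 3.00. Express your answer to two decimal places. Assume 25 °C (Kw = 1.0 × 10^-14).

ClC6H4COOH ⇌ ClC6H4COO- + H+
Ka = 10^(−3.00) = 1.00 × 10^-3
Let x = [H+] at equilibrium. Ka = x²/(0.0071 − x).
x is not negligible relative to C₀; solve x² + 0.001·x − 7.1e-06 = 0.
x = [−0.001 + √(0.001² + 2.84e-05)]/2 = 2.21 × 10^-3 M
pH = −log[H+] = −log(2.21 × 10^-3) = 2.66

pH = 2.66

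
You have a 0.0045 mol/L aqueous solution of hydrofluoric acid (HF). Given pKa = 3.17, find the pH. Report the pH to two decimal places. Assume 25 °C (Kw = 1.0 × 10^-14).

HF ⇌ F- + H+
Ka = 10^(−3.17) = 6.76 × 10^-4
From the ICE table, Ka = x²/(0.0045 − x) = 6.76 × 10^-4.
The 5% rule fails; solving x² + Ka·x − Ka·C₀ = 0 exactly:
x = (−Ka + √(Ka² + 4·Ka·C₀))/2 = 1.44 × 10^-3 M
pH = −log(1.44 × 10^-3) = 2.84

pH = 2.84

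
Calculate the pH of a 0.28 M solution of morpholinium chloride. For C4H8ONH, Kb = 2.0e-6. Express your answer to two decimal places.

C4H8ONH2+ is the conjugate acid of the weak base C4H8ONH.
Ka = Kw/Kb = 1.0×10^-14 / 2.0 × 10^-6 = 5.00 × 10^-9
From the ICE table, Ka = x²/(0.28 − x) = 5.00 × 10^-9.
Assume x ≪ 0.28: x ≈ √(5.00 × 10^-9 × 0.28) = 3.74 × 10^-5 M
pH = −log(3.74 × 10^-5) = 4.43

pH = 4.43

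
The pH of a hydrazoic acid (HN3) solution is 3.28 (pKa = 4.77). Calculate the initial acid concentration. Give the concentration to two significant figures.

C₀ = 1.7 × 10^-2 M

[H+] = 10^(-3.28) = 5.25 × 10^-4 M = x
Ka = 10^(−4.77) = 1.70 × 10^-5
Ka = x²/(C₀ − x) ⇒ C₀ = x + x²/Ka
C₀ = 5.25 × 10^-4 + (5.25 × 10^-4)²/(1.70 × 10^-5) = 1.67 × 10^-2 M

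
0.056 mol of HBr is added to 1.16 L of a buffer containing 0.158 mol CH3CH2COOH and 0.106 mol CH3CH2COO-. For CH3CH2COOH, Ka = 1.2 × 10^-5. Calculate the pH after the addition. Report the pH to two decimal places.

pH = 4.29

After neutralization: n(CH3CH2COOH) = 0.214 mol, n(CH3CH2COO-) = 0.05 mol.
pKa = −log(1.2 × 10^-5) = 4.921
Henderson–Hasselbalch with mole ratio 0.05/0.214: pH = 4.921 + (-0.631)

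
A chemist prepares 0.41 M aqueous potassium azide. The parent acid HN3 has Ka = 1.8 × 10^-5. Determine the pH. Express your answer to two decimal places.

pH = 9.18

N3- is the conjugate base of the weak acid HN3.
Kb = Kw/Ka = 1.0×10^-14 / 1.8 × 10^-5 = 5.56 × 10^-10
From the ICE table, Kb = x²/(0.41 − x) = 5.56 × 10^-10.
Neglecting x in the denominator: x = √(5.56 × 10^-10 × 0.41) = 1.51 × 10^-5 M
pOH = −log(1.51 × 10^-5) = 4.82; pH = 14.00 − 4.82 = 9.18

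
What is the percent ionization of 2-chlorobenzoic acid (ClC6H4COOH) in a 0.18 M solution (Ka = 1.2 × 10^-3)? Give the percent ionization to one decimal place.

7.8%

ClC6H4COOH ⇌ ClC6H4COO- + H+; let x = [H+] at equilibrium.
Ka = x²/(C₀ − x); solving the quadratic gives x = 1.41 × 10^-2 M.
Fraction ionized = 1.41 × 10^-2 / 0.18 = 0.0783 → 7.8%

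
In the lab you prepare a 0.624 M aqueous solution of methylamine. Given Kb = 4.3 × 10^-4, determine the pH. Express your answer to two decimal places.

CH3NH2 + H2O ⇌ CH3NH3+ + OH-
Kb = [OH-]²/(0.624 − [OH-]) = 4.3 × 10^-4
Since Kb ≪ C₀, [OH-] ≈ √(Kb·C₀) = 1.64 × 10^-2 M.
([OH-]/C₀ = 2.6% < 5%, so the approximation holds.)
pOH = 1.79, so pH = 14.00 − pOH = 12.21

pH = 12.21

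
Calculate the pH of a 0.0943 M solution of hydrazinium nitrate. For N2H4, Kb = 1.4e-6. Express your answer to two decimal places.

N2H5+ is the conjugate acid of the weak base N2H4.
Ka = Kw/Kb = 1.0×10^-14 / 1.4 × 10^-6 = 7.14 × 10^-9
From the ICE table, Ka = x²/(0.0943 − x) = 7.14 × 10^-9.
Assume x ≪ 0.0943: x ≈ √(7.14 × 10^-9 × 0.0943) = 2.59 × 10^-5 M
(x/C₀ = 0.028% < 5%, so the approximation holds.)
pH = −log(2.59 × 10^-5) = 4.59

pH = 4.59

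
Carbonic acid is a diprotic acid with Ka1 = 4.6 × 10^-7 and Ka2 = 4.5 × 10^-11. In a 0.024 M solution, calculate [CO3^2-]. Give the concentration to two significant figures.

First ionization gives [H+] ≈ [HCO3-] = 1.05 × 10^-4 M.
Second step: Ka2 = [H+][CO3^2-]/[HCO3-] ≈ [CO3^2-] (since [H+] ≈ [HCO3-]).
So [CO3^2-] ≈ Ka2.

4.5 × 10^-11 M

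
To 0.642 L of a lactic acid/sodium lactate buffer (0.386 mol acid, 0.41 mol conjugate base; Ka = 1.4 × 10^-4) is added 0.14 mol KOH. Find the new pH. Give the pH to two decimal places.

OH- converts CH3CH(OH)COOH to CH3CH(OH)COO-: CH3CH(OH)COOH → 0.246 mol, CH3CH(OH)COO- → 0.55 mol.
pKa = −log(1.4 × 10^-4) = 3.854
pH = pKa + log([A⁻]/[HA]) = 3.854 + log(0.55/0.246) = 3.854 +0.349

pH = 4.20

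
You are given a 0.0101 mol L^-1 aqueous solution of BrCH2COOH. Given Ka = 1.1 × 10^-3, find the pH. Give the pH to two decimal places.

BrCH2COOH ⇌ BrCH2COO- + H+
Ka = [H+]²/(0.0101 − [H+]) = 1.1 × 10^-3
The 5% rule fails; solving [H+]² + Ka·[H+] − Ka·C₀ = 0 exactly:
[H+] = [−0.0011 + √(0.0011² + 4.44e-05)]/2 = 2.83 × 10^-3 M
pH = −log(2.83 × 10^-3) = 2.55

pH = 2.55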